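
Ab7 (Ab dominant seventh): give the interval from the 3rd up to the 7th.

diminished fifth

The chord tones of Ab7 (Ab dominant seventh) are Ab-C-Eb-Gb.
So we need the interval from C up to Gb.
C up to Gb is 6 semitones, a half step narrower than a perfect fifth, so the interval is diminished.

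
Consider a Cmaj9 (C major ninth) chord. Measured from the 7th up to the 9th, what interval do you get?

Cmaj9 (C major ninth): C, E, G, B, D.
That puts B below D.
3 letter names make it a third; at 3 semitones (a half step narrower than major) the quality is minor.

minor 3rd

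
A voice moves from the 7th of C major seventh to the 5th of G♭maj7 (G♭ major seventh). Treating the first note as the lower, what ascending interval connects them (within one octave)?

diminished 3rd

C major seventh has B as its 7th, and G♭maj7 (G♭ major seventh) has D♭ as its 5th.
3 letter names make it a third; at 2 semitones (a whole step narrower than major) the quality is diminished.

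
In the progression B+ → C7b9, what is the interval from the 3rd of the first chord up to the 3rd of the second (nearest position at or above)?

B+ has D♯ as its 3rd, and C7b9 has E as its 3rd.
2 letter names make it a second; at 1 semitone (a half step narrower than major) the quality is minor.

minor second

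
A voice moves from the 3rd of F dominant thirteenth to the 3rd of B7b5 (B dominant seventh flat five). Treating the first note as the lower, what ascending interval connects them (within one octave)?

F dominant thirteenth has A as its 3rd, and B7b5 (B dominant seventh flat five) has D# as its 3rd.
4 letter names make it a fourth; at 6 semitones (a half step wider than perfect) the quality is augmented.

augmented 4th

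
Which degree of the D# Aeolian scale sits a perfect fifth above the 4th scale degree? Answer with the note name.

The scale is D# E# F# G# A# B C#.
The 4th scale degree is G#; a perfect fifth above that is D# — scale degree 1.

D#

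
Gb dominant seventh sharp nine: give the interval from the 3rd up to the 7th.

The chord tones of Gb7#9 are Gb, Bb, Db, Fb, A.
The 3rd is Bb and the 7th is Fb.
5 letter names make it a fifth; at 6 semitones (a half step narrower than perfect) the quality is diminished.

d5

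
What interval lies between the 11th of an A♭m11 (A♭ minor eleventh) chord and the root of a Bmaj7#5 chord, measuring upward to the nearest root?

A♭m11 (A♭ minor eleventh) has D♭ as its 11th, and Bmaj7#5 has B as its root.
6 letter names make it a sixth; at 10 semitones (a half step wider than major) the quality is augmented.

augmented sixth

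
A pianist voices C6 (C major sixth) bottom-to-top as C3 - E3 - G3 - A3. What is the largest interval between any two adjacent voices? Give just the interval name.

major third

Adjacent intervals: C3→E3 = major third; E3→G3 = minor third; G3→A3 = major second.
The largest is C3 to E3, a major third (4 semitones).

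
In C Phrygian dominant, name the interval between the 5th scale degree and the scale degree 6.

Spelling C Phrygian dominant: C Db E F G Ab Bb.
So we need the interval from G up to Ab.
2 letter names make it a second; at 1 semitone (a half step narrower than major) the quality is minor.

m2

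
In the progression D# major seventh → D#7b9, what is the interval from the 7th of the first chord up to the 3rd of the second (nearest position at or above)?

perfect fourth

D# major seventh has C## as its 7th, and D#7b9 has F## as its 3rd.
C## up to F## spans 4 letter names and 5 semitones — a perfect fourth.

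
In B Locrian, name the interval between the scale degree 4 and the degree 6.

minor third

The scale runs B C D E F G A.
The scale degree 4 is E and the scale degree 6 is G.
From E to G: 3 semitones over a third = minor.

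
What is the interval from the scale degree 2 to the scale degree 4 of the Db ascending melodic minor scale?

minor third

Spelling the Db ascending melodic minor scale: Db Eb Fb Gb Ab Bb C.
Scale degree 2 = Eb; 4th scale degree = Gb.
From Eb to Gb: 3 semitones over a third = minor.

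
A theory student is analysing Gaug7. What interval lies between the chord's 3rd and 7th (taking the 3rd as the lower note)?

G augmented seventh: G B D♯ F.
The 3rd is B and the 7th is F.
From B to F: 6 semitones over a fifth = diminished.

diminished 5th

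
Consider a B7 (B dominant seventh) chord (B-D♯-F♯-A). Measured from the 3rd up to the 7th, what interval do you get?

That puts D♯ below A.
From D♯ to A: 6 semitones over a fifth = diminished.
This 3–7 tritone is the characteristic tension at the heart of the dominant sound.

d5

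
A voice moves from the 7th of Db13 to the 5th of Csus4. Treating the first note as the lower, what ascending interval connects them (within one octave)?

The 7th of Db13 is Cb; the 5th of Csus4 is G.
From Cb to G: 8 semitones over a fifth = augmented.

augmented 5th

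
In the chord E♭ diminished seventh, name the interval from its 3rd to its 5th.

Spelling the chord: E♭–G♭–B𝄫–D𝄫.
3rd = G♭; 5th = B𝄫.
G♭ up to B𝄫 is 3 semitones, a half step narrower than a major third, so the interval is minor.

minor third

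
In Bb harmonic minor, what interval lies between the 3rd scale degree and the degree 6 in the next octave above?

Bb harmonic minor: Bb C Db Eb F Gb A.
So we need the interval from Db up to Gb.
From Db to Gb is 17 semitones, exactly the perfect eleventh.

perfect eleventh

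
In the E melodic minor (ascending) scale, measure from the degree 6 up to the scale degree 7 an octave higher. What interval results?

The scale runs E F# G A B C# D#.
That puts C# below D#.
Counting 9 letters and 14 half steps from C# gives a major ninth.

major ninth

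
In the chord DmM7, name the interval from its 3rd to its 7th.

augmented fifth

Spelling the chord: D, F, A, C♯.
3rd = F; 7th = C♯.
F up to C♯ is 8 semitones, a half step wider than a perfect fifth, so the interval is augmented.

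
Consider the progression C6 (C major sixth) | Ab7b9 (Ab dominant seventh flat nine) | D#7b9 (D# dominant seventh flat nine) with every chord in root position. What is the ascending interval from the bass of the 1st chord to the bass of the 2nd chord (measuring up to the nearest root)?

minor sixth

The roots are C and Ab.
From C to Ab: 8 semitones over a sixth = minor.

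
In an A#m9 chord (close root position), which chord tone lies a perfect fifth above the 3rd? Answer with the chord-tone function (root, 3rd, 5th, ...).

The chord tones of A#m9 are A#, C#, E#, G#, B#.
The 3rd is C#. A perfect fifth above C# is G#.
G# is the chord's 7th.

7th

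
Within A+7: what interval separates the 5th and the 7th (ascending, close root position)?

A7#5 (A augmented seventh): A C♯ E♯ G.
The 5th is E♯ and the 7th is G.
From E♯ to G: 2 semitones over a third = diminished.

diminished third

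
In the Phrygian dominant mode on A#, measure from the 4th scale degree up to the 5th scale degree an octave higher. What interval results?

The scale runs A# B C## D# E# F# G#.
4th scale degree = D#; 5th degree (up an octave) = E#.
D# up to E# spans 9 letter names and 14 semitones — a major ninth.

major 9th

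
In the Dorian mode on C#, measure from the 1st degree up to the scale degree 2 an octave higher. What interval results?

major 9th

The scale runs C# D# E F# G# A# B.
The 1st degree is C# and the degree 2 (up an octave) is D#.
Counting 9 letters and 14 half steps from C# gives a major ninth.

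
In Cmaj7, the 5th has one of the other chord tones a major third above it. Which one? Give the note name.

B

Cmaj7 (C major seventh): C E G B.
The 5th is G. A major third above G is B.
B is the chord's 7th.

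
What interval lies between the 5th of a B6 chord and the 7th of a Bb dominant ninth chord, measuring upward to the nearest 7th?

diminished third

The 5th of B6 is F#; the 7th of Bb dominant ninth is Ab.
3 letter names make it a third; at 2 semitones (a whole step narrower than major) the quality is diminished.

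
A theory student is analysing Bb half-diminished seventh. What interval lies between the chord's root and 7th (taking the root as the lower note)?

Spelling the chord: Bb–Db–Fb–Ab.
So we need the interval from Bb up to Ab.
7 letter names make it a seventh; at 10 semitones (a half step narrower than major) the quality is minor.

minor seventh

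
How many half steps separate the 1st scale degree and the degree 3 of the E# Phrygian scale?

The scale is E# F# G# A# B# C# D#.
E# up to G# is a minor third — 3 semitones.

3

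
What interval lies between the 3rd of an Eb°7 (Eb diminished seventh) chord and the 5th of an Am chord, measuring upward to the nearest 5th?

The 3rd of Eb°7 (Eb diminished seventh) is Gb; the 5th of Am is E.
Gb up to E is 10 semitones, a half step wider than a major sixth, so the interval is augmented.

augmented sixth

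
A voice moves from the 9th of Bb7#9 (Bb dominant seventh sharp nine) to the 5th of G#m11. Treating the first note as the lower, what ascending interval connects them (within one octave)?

major 2nd

The 9th of Bb7#9 (Bb dominant seventh sharp nine) is C#; the 5th of G#m11 is D#.
From C# to D# is 2 semitones, exactly the major second.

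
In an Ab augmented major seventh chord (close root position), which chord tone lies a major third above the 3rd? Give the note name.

The chord tones of Abmaj7#5 are Ab-C-E-G.
The 3rd is C. A major third above C is E.
E is the chord's 5th.

E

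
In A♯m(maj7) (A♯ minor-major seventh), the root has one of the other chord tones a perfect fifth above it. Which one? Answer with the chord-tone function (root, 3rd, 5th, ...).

5th

A♯m(maj7): A♯–C♯–E♯–G𝄪.
The root is A♯. A perfect fifth above A♯ is E♯.
E♯ is the chord's 5th.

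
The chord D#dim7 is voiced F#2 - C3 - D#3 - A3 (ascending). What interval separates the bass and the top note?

minor tenth

The outer voices are F#2 and A3.
F# up to A is 15 semitones, a half step narrower than a major tenth, so the interval is minor.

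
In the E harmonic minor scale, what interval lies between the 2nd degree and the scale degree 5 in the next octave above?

The scale runs E F# G A B C D#.
The 2nd degree is F# and the scale degree 5 (up an octave) is B.
F# up to B spans 11 letter names and 17 semitones — a perfect eleventh.

perfect 11th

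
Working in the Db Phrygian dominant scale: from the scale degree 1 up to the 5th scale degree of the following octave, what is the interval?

The scale runs Db Ebb F Gb Ab Bbb Cb.
Scale degree 1 = Db; 5th degree (up an octave) = Ab.
From Db to Ab is 19 semitones, exactly the perfect twelfth.

perfect 12th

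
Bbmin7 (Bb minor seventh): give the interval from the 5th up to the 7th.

Bb minor seventh is spelled Bb–Db–F–Ab.
That puts F below Ab.
F up to Ab is 3 semitones, a half step narrower than a major third, so the interval is minor.

m3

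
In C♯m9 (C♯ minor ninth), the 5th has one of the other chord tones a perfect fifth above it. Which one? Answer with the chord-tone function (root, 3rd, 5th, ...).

9th

The chord tones of C♯m9 are C♯–E–G♯–B–D♯.
The 5th is G♯. A perfect fifth above G♯ is D♯.
D♯ is the chord's 9th.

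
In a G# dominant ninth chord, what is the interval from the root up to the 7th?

G# dominant ninth is spelled G#–B#–D#–F#–A#.
The root is G# and the 7th is F#.
G# up to F# is 10 semitones, a half step narrower than a major seventh, so the interval is minor.

minor seventh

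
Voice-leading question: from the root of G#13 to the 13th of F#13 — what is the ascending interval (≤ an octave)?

G#13 has G# as its root, and F#13 has D# as its 13th.
G# up to D# spans 5 letter names and 7 semitones — a perfect fifth.

P5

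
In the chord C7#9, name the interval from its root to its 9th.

C7#9: C, E, G, B♭, D♯.
The root is C and the 9th is D♯.
From C to D♯: 15 semitones over a ninth = augmented.

A9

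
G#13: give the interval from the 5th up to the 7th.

G#13: G# B# D# F# A# E#.
5th = D#; 7th = F#.
From D# to F#: 3 semitones over a third = minor.

minor 3rd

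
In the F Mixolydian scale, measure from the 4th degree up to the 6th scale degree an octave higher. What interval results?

F mixolydian: F G A Bb C D Eb.
So we need the interval from Bb up to D.
Bb up to D spans 10 letter names and 16 semitones — a major tenth.

major tenth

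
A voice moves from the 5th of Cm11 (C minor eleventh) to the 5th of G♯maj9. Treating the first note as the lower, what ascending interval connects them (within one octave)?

Cm11 (C minor eleventh) has G as its 5th, and G♯maj9 has D♯ as its 5th.
G up to D♯ is 8 semitones, a half step wider than a perfect fifth, so the interval is augmented.

augmented fifth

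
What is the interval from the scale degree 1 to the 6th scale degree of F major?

major sixth

Spelling F major: F G A B♭ C D E.
So we need the interval from F up to D.
Counting 6 letters and 9 half steps from F gives a major sixth.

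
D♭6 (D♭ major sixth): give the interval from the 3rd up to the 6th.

perfect fourth

The chord tones of D♭6 are D♭–F–A♭–B♭.
That puts F below B♭.
Counting 4 letters and 5 half steps from F gives a perfect fourth.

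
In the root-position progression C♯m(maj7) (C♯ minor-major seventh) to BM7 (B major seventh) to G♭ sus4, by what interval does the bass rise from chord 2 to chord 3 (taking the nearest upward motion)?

The roots are B and G♭.
From B to G♭: 7 semitones over a sixth = diminished.

diminished sixth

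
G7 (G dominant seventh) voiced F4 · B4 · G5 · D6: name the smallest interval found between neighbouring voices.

augmented fourth

Adjacent intervals: F4→B4 = augmented fourth; B4→G5 = minor sixth; G5→D6 = perfect fifth.
The smallest is F4 to B4, an augmented fourth (6 semitones).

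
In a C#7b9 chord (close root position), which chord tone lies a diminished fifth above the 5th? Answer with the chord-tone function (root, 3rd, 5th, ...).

9th

The chord tones of C#7b9 (C# dominant seventh flat nine) are C#-E#-G#-B-D.
The 5th is G#. A diminished fifth above G# is D.
D is the chord's 9th.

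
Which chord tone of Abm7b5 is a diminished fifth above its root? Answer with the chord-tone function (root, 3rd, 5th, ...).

5th

The chord tones of Ab half-diminished seventh are Ab, Cb, Ebb, Gb.
The root is Ab. A diminished fifth above Ab is Ebb.
Ebb is the chord's 5th.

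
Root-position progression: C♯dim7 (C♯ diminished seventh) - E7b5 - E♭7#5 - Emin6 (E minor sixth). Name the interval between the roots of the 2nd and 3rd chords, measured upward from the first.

The roots are E and E♭.
E up to E♭ is 11 semitones, a half step narrower than a perfect octave, so the interval is diminished.

d8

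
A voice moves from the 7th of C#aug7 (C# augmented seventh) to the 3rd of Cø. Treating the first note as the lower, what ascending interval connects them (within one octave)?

The 7th of C#aug7 (C# augmented seventh) is B; the 3rd of Cø is Eb.
From B to Eb: 4 semitones over a fourth = diminished.

diminished 4th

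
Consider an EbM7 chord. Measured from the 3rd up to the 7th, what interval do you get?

The chord tones of Eb major seventh are Eb, G, Bb, D.
The 3rd is G and the 7th is D.
G up to D spans 5 letter names and 7 semitones — a perfect fifth.

perfect fifth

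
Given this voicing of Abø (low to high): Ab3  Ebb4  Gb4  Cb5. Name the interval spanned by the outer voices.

minor 10th

The outer voices are Ab3 and Cb5.
Ab up to Cb is 15 semitones, a half step narrower than a major tenth, so the interval is minor.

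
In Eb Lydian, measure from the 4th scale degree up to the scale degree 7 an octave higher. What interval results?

P11

The scale runs Eb F G A Bb C D.
The 4th scale degree is A and the 7th scale degree (up an octave) is D.
From A to D is 17 semitones, exactly the perfect eleventh.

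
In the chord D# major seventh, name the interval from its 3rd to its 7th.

P5

The chord tones of D# major seventh are D#, F##, A#, C##.
3rd = F##; 7th = C##.
Counting 5 letters and 7 half steps from F## gives a perfect fifth.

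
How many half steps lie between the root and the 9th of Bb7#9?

15

Bb dominant seventh sharp nine is spelled Bb D F Ab C#.
Bb to C# is an augmented ninth: 15 semitones.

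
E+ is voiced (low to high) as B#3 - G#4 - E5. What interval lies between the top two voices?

Those voices are G#4 and E5.
G# up to E is 8 semitones, a half step narrower than a major sixth, so the interval is minor.

m6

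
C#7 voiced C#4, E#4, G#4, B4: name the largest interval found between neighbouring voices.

M3

Adjacent intervals: C#4→E#4 = major third; E#4→G#4 = minor third; G#4→B4 = minor third.
The largest is C#4 to E#4, a major third (4 semitones).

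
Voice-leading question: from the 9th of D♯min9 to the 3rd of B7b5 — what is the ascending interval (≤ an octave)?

The 9th of D♯min9 is E♯; the 3rd of B7b5 is D♯.
From E♯ to D♯: 10 semitones over a seventh = minor.

minor 7th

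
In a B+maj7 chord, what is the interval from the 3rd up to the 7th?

P5

Spelling the chord: B-D#-F##-A#.
So we need the interval from D# up to A#.
From D# to A# is 7 semitones, exactly the perfect fifth.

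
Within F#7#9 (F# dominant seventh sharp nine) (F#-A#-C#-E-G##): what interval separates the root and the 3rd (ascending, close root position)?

major third

The root is F# and the 3rd is A#.
From F# to A# is 4 semitones, exactly the major third.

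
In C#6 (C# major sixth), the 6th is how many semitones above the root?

C#6: C#–E#–G#–A#.
C# to A# is a major sixth: 9 semitones.

9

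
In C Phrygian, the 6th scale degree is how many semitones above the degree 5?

1

The scale is C D♭ E♭ F G A♭ B♭.
G up to A♭ is a minor second — 1 semitone.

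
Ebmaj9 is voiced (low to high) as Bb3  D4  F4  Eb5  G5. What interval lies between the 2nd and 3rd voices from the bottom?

minor third

Those voices are D4 and F4.
From D to F: 3 semitones over a third = minor.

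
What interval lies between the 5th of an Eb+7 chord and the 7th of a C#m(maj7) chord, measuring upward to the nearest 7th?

augmented unison

The 5th of Eb+7 is B; the 7th of C#m(maj7) is B#.
From B to B#: 1 semitone over a unison = augmented.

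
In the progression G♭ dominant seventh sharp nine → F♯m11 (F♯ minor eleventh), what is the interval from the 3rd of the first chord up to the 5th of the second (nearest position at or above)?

augmented second

The 3rd of G♭ dominant seventh sharp nine is B♭; the 5th of F♯m11 (F♯ minor eleventh) is C♯.
2 letter names make it a second; at 3 semitones (a half step wider than major) the quality is augmented.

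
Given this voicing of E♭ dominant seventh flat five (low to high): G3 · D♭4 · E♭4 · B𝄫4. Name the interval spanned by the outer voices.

The outer voices are G3 and B𝄫4.
G up to B𝄫 is 14 semitones, a whole step narrower than a major tenth, so the interval is diminished.

diminished tenth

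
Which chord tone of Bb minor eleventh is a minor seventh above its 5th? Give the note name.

Bbm11 is spelled Bb-Db-F-Ab-C-Eb.
The 5th is F. A minor seventh above F is Eb.
Eb is the chord's 11th.

Eb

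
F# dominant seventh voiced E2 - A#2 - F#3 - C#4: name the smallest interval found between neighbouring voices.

A4

Adjacent intervals: E2→A#2 = augmented fourth; A#2→F#3 = minor sixth; F#3→C#4 = perfect fifth.
The smallest is E2 to A#2, an augmented fourth (6 semitones).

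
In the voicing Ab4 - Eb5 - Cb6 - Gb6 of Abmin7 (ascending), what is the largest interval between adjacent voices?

m6

Adjacent intervals: Ab4→Eb5 = perfect fifth; Eb5→Cb6 = minor sixth; Cb6→Gb6 = perfect fifth.
The largest is Eb5 to Cb6, a minor sixth (8 semitones).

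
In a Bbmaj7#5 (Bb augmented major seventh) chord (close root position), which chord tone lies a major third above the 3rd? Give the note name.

Bb+maj7 (Bb augmented major seventh): Bb-D-F#-A.
The 3rd is D. A major third above D is F#.
F# is the chord's 5th.

F#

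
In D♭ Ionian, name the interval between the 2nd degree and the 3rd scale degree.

major second

D♭ major: D♭ E♭ F G♭ A♭ B♭ C.
That puts E♭ below F.
From E♭ to F is 2 semitones, exactly the major second.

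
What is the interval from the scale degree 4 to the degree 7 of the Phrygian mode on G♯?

The scale runs G♯ A B C♯ D♯ E F♯.
The scale degree 4 is C♯ and the scale degree 7 is F♯.
Counting 4 letters and 5 half steps from C♯ gives a perfect fourth.

perfect fourth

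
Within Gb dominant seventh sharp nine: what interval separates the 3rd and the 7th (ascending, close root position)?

diminished fifth

Gb7#9: Gb Bb Db Fb A.
The 3rd is Bb and the 7th is Fb.
Bb up to Fb is 6 semitones, a half step narrower than a perfect fifth, so the interval is diminished.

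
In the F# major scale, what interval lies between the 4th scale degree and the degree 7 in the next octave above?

Spelling the F# major scale: F# G# A# B C# D# E#.
The 4th scale degree is B and the 7th scale degree (up an octave) is E#.
From B to E#: 18 semitones over an eleventh = augmented.

A11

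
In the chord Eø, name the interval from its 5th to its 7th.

The chord tones of Eø are E-G-Bb-D.
5th = Bb; 7th = D.
Bb up to D spans 3 letter names and 4 semitones — a major third.

M3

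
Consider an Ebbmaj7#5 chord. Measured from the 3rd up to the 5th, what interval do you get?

major 3rd

Spelling the chord: Ebb Gb Bb Db.
So we need the interval from Gb up to Bb.
From Gb to Bb is 4 semitones, exactly the major third.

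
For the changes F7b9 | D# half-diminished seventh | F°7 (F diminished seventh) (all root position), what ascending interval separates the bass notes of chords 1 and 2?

A6

The roots are F and D#.
From F to D#: 10 semitones over a sixth = augmented.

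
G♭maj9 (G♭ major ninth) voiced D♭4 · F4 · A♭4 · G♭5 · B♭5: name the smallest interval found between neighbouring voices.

minor 3rd

Adjacent intervals: D♭4→F4 = major third; F4→A♭4 = minor third; A♭4→G♭5 = minor seventh; G♭5→B♭5 = major third.
The smallest is F4 to A♭4, a minor third (3 semitones).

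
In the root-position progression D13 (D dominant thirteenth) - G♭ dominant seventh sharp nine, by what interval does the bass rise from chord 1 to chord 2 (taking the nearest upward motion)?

diminished fourth

The roots are D and G♭.
From D to G♭: 4 semitones over a fourth = diminished.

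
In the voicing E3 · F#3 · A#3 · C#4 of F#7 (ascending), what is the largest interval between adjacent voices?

major third

Adjacent intervals: E3→F#3 = major second; F#3→A#3 = major third; A#3→C#4 = minor third.
The largest is F#3 to A#3, a major third (4 semitones).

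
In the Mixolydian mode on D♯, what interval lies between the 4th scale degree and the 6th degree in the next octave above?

Spelling the Mixolydian mode on D♯: D♯ E♯ F𝄪 G♯ A♯ B♯ C♯.
The 4th scale degree is G♯ and the 6th scale degree (up an octave) is B♯.
From G♯ to B♯ is 16 semitones, exactly the major tenth.

major 10th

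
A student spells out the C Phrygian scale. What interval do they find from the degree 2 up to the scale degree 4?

Spelling the C Phrygian scale: C Db Eb F G Ab Bb.
That puts Db below F.
Counting 3 letters and 4 half steps from Db gives a major third.

major third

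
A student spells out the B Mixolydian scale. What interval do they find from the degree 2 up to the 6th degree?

perfect fifth

B mixolydian: B C# D# E F# G# A.
The degree 2 is C# and the 6th scale degree is G#.
C# up to G# spans 5 letter names and 7 semitones — a perfect fifth.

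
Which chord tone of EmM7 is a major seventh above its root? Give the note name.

D#

Spelling the chord: E G B D#.
The root is E. A major seventh above E is D#.
D# is the chord's 7th.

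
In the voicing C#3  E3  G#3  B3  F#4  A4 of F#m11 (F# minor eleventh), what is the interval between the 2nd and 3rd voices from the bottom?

major 3rd

Those voices are E3 and G#3.
Counting 3 letters and 4 half steps from E gives a major third.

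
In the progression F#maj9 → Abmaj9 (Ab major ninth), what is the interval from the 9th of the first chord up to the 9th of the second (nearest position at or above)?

F#maj9 has G# as its 9th, and Abmaj9 (Ab major ninth) has Bb as its 9th.
3 letter names make it a third; at 2 semitones (a whole step narrower than major) the quality is diminished.

diminished third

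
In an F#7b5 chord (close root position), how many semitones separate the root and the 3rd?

F#7b5 is spelled F#–A#–C–E.
F# to A# is a major third: 4 semitones.

4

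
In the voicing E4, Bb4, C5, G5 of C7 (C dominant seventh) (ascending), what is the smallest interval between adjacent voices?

major 2nd

Adjacent intervals: E4→Bb4 = diminished fifth; Bb4→C5 = major second; C5→G5 = perfect fifth.
The smallest is Bb4 to C5, a major second (2 semitones).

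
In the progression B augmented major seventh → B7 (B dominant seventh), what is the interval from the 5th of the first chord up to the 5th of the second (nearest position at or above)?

diminished octave

B augmented major seventh has F## as its 5th, and B7 (B dominant seventh) has F# as its 5th.
F## up to F# is 11 semitones, a half step narrower than a perfect octave, so the interval is diminished.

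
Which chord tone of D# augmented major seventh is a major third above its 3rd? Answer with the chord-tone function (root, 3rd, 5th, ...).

Spelling the chord: D#-F##-A##-C##.
The 3rd is F##. A major third above F## is A##.
A## is the chord's 5th.

5th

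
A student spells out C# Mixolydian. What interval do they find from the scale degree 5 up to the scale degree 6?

major 2nd

Spelling C# Mixolydian: C# D# E# F# G# A# B.
The scale degree 5 is G# and the scale degree 6 is A#.
Counting 2 letters and 2 half steps from G# gives a major second.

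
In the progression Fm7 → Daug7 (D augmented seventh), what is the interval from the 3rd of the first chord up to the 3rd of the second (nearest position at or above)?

augmented sixth

The 3rd of Fm7 is A♭; the 3rd of Daug7 (D augmented seventh) is F♯.
From A♭ to F♯: 10 semitones over a sixth = augmented.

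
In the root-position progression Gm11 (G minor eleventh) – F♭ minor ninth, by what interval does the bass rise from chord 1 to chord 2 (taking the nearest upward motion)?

The roots are G and F♭.
7 letter names make it a seventh; at 9 semitones (a whole step narrower than major) the quality is diminished.

diminished seventh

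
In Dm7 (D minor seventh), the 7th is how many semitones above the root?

10

The chord tones of Dm7 are D F A C.
D to C is a minor seventh: 10 semitones.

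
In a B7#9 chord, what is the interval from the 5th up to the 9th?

Spelling the chord: B-D♯-F♯-A-C𝄪.
5th = F♯; 9th = C𝄪.
From F♯ to C𝄪: 8 semitones over a fifth = augmented.

augmented 5th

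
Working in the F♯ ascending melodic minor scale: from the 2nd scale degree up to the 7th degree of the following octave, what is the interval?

major thirteenth

F♯ melodic minor: F♯ G♯ A B C♯ D♯ E♯.
That puts G♯ below E♯.
Counting 13 letters and 21 half steps from G♯ gives a major thirteenth.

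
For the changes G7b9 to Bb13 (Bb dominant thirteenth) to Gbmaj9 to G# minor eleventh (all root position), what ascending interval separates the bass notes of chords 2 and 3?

The roots are Bb and Gb.
Bb up to Gb is 8 semitones, a half step narrower than a major sixth, so the interval is minor.

minor sixth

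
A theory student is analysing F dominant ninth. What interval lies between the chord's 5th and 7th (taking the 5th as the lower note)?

The chord tones of F9 (F dominant ninth) are F-A-C-Eb-G.
That puts C below Eb.
C up to Eb is 3 semitones, a half step narrower than a major third, so the interval is minor.

minor third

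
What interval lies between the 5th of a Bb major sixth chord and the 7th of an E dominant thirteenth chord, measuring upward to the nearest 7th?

major sixth

Bb major sixth has F as its 5th, and E dominant thirteenth has D as its 7th.
F up to D spans 6 letter names and 9 semitones — a major sixth.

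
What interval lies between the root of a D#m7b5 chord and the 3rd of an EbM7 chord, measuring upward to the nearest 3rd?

D#m7b5 has D# as its root, and EbM7 has G as its 3rd.
4 letter names make it a fourth; at 4 semitones (a half step narrower than perfect) the quality is diminished.

diminished fourth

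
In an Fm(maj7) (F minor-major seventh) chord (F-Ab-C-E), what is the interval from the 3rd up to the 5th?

The 3rd is Ab and the 5th is C.
Ab up to C spans 3 letter names and 4 semitones — a major third.

major third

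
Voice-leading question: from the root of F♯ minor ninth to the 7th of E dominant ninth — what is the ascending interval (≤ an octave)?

minor sixth

The root of F♯ minor ninth is F♯; the 7th of E dominant ninth is D.
F♯ up to D is 8 semitones, a half step narrower than a major sixth, so the interval is minor.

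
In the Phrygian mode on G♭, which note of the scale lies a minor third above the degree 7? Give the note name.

The scale is G♭ A𝄫 B𝄫 C♭ D♭ E𝄫 F♭.
The degree 7 is F♭; a minor third above that is A𝄫 — scale degree 2.

Abb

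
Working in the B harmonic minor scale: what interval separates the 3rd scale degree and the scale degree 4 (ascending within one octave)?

major second

B harmonic minor: B C# D E F# G A#.
The 3rd scale degree is D and the scale degree 4 is E.
From D to E is 2 semitones, exactly the major second.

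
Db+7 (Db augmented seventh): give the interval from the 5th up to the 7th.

diminished third

Dbaug7: Db, F, A, Cb.
The 5th is A and the 7th is Cb.
From A to Cb: 2 semitones over a third = diminished.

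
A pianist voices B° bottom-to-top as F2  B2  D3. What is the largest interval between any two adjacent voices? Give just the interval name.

Adjacent intervals: F2→B2 = augmented fourth; B2→D3 = minor third.
The largest is F2 to B2, an augmented fourth (6 semitones).

augmented fourth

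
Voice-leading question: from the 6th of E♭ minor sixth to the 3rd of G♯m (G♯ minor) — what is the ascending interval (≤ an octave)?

major seventh

E♭ minor sixth has C as its 6th, and G♯m (G♯ minor) has B as its 3rd.
Counting 7 letters and 11 half steps from C gives a major seventh.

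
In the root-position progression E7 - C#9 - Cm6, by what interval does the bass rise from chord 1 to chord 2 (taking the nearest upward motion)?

M6

The roots are E and C#.
E up to C# spans 6 letter names and 9 semitones — a major sixth.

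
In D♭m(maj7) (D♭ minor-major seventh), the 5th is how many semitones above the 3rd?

4

The chord tones of D♭mM7 are D♭ F♭ A♭ C.
F♭ to A♭ is a major third: 4 semitones.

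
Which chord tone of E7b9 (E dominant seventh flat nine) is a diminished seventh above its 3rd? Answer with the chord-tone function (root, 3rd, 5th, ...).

The chord tones of E7b9 are E G# B D F.
The 3rd is G#. A diminished seventh above G# is F.
F is the chord's 9th.

9th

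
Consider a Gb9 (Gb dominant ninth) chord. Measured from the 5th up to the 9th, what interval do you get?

The chord tones of Gb9 are Gb–Bb–Db–Fb–Ab.
That puts Db below Ab.
From Db to Ab is 7 semitones, exactly the perfect fifth.

perfect 5th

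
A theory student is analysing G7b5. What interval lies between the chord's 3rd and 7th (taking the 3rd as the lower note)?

diminished 5th

The chord tones of G7b5 are G–B–Db–F.
That puts B below F.
From B to F: 6 semitones over a fifth = diminished.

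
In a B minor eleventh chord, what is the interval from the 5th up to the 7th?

Bm11: B–D–F♯–A–C♯–E.
5th = F♯; 7th = A.
3 letter names make it a third; at 3 semitones (a half step narrower than major) the quality is minor.

minor third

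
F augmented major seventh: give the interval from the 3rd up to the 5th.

major third

The chord tones of F+maj7 are F-A-C♯-E.
The 3rd is A and the 5th is C♯.
From A to C♯ is 4 semitones, exactly the major third.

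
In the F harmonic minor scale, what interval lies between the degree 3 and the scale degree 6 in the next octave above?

perfect eleventh

F harmonic minor: F G A♭ B♭ C D♭ E.
So we need the interval from A♭ up to D♭.
A♭ up to D♭ spans 11 letter names and 17 semitones — a perfect eleventh.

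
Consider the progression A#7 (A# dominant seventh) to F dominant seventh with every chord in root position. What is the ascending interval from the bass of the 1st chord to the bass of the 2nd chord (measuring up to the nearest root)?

diminished sixth

The roots are A# and F.
A# up to F is 7 semitones, a whole step narrower than a major sixth, so the interval is diminished.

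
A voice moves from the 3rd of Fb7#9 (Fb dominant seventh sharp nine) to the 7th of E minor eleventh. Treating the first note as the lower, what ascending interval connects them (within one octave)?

Fb7#9 (Fb dominant seventh sharp nine) has Ab as its 3rd, and E minor eleventh has D as its 7th.
Ab up to D is 6 semitones, a half step wider than a perfect fourth, so the interval is augmented.

augmented fourth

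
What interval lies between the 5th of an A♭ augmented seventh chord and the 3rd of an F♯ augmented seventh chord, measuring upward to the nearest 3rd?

augmented fourth

The 5th of A♭ augmented seventh is E; the 3rd of F♯ augmented seventh is A♯.
4 letter names make it a fourth; at 6 semitones (a half step wider than perfect) the quality is augmented.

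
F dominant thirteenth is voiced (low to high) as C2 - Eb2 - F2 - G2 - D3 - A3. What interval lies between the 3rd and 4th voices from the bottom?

Those voices are F2 and G2.
Counting 2 letters and 2 half steps from F gives a major second.

major second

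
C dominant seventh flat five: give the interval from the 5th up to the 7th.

The chord tones of C7b5 are C E G♭ B♭.
So we need the interval from G♭ up to B♭.
From G♭ to B♭ is 4 semitones, exactly the major third.

major third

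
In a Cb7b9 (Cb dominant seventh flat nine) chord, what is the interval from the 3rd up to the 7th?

diminished 5th

Spelling the chord: Cb–Eb–Gb–Bbb–Dbb.
The 3rd is Eb and the 7th is Bbb.
From Eb to Bbb: 6 semitones over a fifth = diminished.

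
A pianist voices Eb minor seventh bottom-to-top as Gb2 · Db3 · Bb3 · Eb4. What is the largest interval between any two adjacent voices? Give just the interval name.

major sixth

Adjacent intervals: Gb2→Db3 = perfect fifth; Db3→Bb3 = major sixth; Bb3→Eb4 = perfect fourth.
The largest is Db3 to Bb3, a major sixth (9 semitones).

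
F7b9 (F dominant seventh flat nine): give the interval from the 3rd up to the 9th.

Spelling the chord: F–A–C–E♭–G♭.
So we need the interval from A up to G♭.
A up to G♭ is 9 semitones, a whole step narrower than a major seventh, so the interval is diminished.

d7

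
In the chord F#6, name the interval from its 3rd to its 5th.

minor 3rd

The chord tones of F#6 (F# major sixth) are F# A# C# D#.
So we need the interval from A# up to C#.
From A# to C#: 3 semitones over a third = minor.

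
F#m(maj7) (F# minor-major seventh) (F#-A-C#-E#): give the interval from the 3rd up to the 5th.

major third

That puts A below C#.
A up to C# spans 3 letter names and 4 semitones — a major third.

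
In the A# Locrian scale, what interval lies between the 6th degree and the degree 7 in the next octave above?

Spelling the A# Locrian scale: A# B C# D# E F# G#.
That puts F# below G#.
From F# to G# is 14 semitones, exactly the major ninth.

major ninth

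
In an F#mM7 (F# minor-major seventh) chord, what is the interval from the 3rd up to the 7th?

augmented fifth

F# minor-major seventh: F#, A, C#, E#.
3rd = A; 7th = E#.
A up to E# is 8 semitones, a half step wider than a perfect fifth, so the interval is augmented.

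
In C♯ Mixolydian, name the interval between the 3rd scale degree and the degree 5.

Spelling C♯ Mixolydian: C♯ D♯ E♯ F♯ G♯ A♯ B.
That puts E♯ below G♯.
3 letter names make it a third; at 3 semitones (a half step narrower than major) the quality is minor.

minor third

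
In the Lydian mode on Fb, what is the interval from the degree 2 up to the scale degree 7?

major sixth

Spelling the Lydian mode on Fb: Fb Gb Ab Bb Cb Db Eb.
Degree 2 = Gb; degree 7 = Eb.
From Gb to Eb is 9 semitones, exactly the major sixth.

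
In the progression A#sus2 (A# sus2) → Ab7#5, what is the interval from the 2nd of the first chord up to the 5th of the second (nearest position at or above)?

d4

The 2nd of A#sus2 (A# sus2) is B#; the 5th of Ab7#5 is E.
4 letter names make it a fourth; at 4 semitones (a half step narrower than perfect) the quality is diminished.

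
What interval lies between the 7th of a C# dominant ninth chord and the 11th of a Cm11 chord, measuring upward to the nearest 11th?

C# dominant ninth has B as its 7th, and Cm11 has F as its 11th.
B up to F is 6 semitones, a half step narrower than a perfect fifth, so the interval is diminished.

diminished fifth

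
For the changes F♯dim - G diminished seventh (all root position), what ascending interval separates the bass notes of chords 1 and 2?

The roots are F♯ and G.
2 letter names make it a second; at 1 semitone (a half step narrower than major) the quality is minor.

minor second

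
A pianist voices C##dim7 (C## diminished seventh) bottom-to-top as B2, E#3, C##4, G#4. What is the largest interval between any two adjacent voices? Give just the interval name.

Adjacent intervals: B2→E#3 = augmented fourth; E#3→C##4 = major sixth; C##4→G#4 = diminished fifth.
The largest is E#3 to C##4, a major sixth (9 semitones).

major sixth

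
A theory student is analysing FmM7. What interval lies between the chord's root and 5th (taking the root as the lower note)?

FmM7 is spelled F–Ab–C–E.
So we need the interval from F up to C.
From F to C is 7 semitones, exactly the perfect fifth.

perfect fifth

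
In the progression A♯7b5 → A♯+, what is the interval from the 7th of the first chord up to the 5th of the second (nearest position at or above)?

augmented sixth

The 7th of A♯7b5 is G♯; the 5th of A♯+ is E𝄪.
G♯ up to E𝄪 is 10 semitones, a half step wider than a major sixth, so the interval is augmented.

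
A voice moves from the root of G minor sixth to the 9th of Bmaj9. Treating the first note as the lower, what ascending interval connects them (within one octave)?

G minor sixth has G as its root, and Bmaj9 has C# as its 9th.
From G to C#: 6 semitones over a fourth = augmented.

augmented fourth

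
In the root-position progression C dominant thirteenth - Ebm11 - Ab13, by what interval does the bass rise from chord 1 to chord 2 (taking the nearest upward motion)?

The roots are C and Eb.
3 letter names make it a third; at 3 semitones (a half step narrower than major) the quality is minor.

minor 3rd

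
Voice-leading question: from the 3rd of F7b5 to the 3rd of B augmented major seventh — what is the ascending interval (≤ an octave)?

The 3rd of F7b5 is A; the 3rd of B augmented major seventh is D♯.
From A to D♯: 6 semitones over a fourth = augmented.

augmented fourth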